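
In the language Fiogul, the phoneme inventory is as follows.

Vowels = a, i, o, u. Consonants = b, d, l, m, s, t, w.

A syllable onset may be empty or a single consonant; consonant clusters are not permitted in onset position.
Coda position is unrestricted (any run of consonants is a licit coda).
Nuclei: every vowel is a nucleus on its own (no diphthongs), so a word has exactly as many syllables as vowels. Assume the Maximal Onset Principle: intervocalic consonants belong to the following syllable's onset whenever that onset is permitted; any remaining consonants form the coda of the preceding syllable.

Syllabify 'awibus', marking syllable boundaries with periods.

The vowels are a, i, u — 3 nuclei, so 3 syllables.
V1 /a/ – V2 /i/: /w/ is a single consonant, so it becomes the next onset.
V2 /i/ – V3 /u/: /b/ is a single consonant, so it becomes the next onset.

a.wi.bus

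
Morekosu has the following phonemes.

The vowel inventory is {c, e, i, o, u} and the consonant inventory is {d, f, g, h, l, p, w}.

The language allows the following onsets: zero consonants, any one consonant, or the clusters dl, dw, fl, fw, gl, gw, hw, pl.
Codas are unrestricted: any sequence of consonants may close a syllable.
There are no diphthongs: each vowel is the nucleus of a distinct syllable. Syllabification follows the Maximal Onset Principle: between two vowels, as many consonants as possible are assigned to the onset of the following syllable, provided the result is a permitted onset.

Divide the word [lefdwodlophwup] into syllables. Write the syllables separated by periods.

Nuclei (vowels): e, o, o, u → 4 syllables.
Between /e/ (V1) and /o/ (V2): cluster /fdw/ — the longest permitted-onset suffix is /dw/; onset = /dw/, preceding coda = /f/.
Between /o/ (V2) and /o/ (V3): cluster /dl/ — /dl/ is itself a permitted onset, so the whole cluster goes right; preceding coda = ∅.
Between /o/ (V3) and /u/ (V4): /phw/; trying suffixes from longest down, /hw/ is the first permitted one, so coda /p/ | onset /hw/.

lef.dwo.dlop.hwup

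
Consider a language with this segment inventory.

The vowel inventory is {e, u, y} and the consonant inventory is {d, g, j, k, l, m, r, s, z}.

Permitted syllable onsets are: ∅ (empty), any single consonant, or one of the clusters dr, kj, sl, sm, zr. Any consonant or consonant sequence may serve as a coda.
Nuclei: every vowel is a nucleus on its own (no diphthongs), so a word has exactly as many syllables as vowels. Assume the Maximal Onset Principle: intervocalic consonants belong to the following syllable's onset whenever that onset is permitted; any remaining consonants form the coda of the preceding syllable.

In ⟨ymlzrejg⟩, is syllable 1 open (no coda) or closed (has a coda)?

closed

Nuclei (vowels): y, e → 2 syllables.
Between /y/ (V1) and /e/ (V2): /mlzr/ splits as /ml/ + /zr/ (/zr/ is the longest suffix that is a licit onset).
Syllabification: yml.zrejg.
Syllable 1 is /yml/ with coda /ml/, so it is closed.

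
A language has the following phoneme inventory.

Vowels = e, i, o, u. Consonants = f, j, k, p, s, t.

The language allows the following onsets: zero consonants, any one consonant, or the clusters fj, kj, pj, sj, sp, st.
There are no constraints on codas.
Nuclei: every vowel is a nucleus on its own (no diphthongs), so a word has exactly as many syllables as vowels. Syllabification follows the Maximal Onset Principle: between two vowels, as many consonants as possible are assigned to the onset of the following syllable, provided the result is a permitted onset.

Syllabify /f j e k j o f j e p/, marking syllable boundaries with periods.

The vowels are e, o, e — 3 nuclei, so 3 syllables.
V1 /e/ – V2 /o/: /kj/ — entire cluster is a permitted onset → onset /kj/, coda ∅.
V2 /o/ – V3 /e/: cluster /fj/ — /fj/ is itself a permitted onset, so the whole cluster goes right; preceding coda = ∅.

fje.kjo.fjep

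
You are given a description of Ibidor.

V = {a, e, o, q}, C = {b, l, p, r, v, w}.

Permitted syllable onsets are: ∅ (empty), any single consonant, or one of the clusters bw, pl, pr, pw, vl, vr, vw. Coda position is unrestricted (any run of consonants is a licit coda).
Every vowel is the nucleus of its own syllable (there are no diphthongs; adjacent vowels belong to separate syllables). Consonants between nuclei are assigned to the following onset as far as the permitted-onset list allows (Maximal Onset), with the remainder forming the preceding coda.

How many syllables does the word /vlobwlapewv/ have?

The vowels are o, a, e — 3 nuclei, so 3 syllables.

3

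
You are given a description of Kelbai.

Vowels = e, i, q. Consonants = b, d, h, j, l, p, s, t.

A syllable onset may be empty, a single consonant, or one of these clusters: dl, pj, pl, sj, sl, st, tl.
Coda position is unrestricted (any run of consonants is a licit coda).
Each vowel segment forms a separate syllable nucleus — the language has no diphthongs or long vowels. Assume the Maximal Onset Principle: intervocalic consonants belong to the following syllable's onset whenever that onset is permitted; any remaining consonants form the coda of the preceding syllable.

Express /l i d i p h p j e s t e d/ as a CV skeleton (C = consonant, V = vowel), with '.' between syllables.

Nuclei (vowels): i, i, e, e → 4 syllables.
/i…i/ gap (V1→V2): just /d/ — single C goes to the following onset.
/i…e/ gap (V2→V3): /phpj/ — longest licit onset from the right is /pj/, leaving /ph/ as coda.
/e…e/ gap (V3→V4): cluster /st/ — /st/ is itself a permitted onset, so the whole cluster goes right; preceding coda = ∅.
Syllabification: li.diph.pje.sted.
Mapping each syllable to C/V: /li/ → CV, /diph/ → CVCC, /pje/ → CCV, /sted/ → CCVC.

CV.CVCC.CCV.CCVC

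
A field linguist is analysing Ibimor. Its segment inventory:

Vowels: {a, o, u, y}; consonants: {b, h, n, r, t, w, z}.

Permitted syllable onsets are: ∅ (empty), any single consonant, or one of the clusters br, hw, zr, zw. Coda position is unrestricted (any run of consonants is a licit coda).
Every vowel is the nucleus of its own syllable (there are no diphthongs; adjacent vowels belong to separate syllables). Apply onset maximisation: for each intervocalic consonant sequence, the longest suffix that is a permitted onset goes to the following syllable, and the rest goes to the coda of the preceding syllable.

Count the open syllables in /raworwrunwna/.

Vowels present: a, o, u, a; each is a nucleus, giving 4 syllables.
V1 /a/ – V2 /o/: /w/ is a single consonant, so it becomes the next onset.
V2 /o/ – V3 /u/: /rwr/; trying suffixes from longest down, /r/ is the first permitted one, so coda /rw/ | onset /r/.
V3 /u/ – V4 /a/: /nwn/ splits as /nw/ + /n/ (/n/ is the longest suffix that is a licit onset).
Result: ra.worw.runw.na.
Classifying each syllable: /ra/ (open), /worw/ (closed), /runw/ (closed), /na/ (open).
Open syllables: 2.

2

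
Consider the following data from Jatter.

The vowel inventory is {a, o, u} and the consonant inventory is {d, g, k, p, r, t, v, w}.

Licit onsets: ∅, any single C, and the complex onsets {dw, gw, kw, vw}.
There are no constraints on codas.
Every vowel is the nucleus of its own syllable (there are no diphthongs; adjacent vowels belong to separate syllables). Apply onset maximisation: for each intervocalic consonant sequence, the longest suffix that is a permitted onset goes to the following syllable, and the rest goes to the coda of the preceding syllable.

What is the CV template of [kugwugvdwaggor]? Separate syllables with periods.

CV.CCVCC.CCVC.CVC

Nuclei (vowels): u, u, a, o → 4 syllables.
σ1/σ2 boundary: cluster /gw/ — /gw/ is itself a permitted onset, so the whole cluster goes right; preceding coda = ∅.
σ2/σ3 boundary: /gvdw/ — longest licit onset from the right is /dw/, leaving /gv/ as coda.
σ3/σ4 boundary: /gg/ — longest licit onset from the right is /g/, leaving /g/ as coda.
Result: ku.gwugv.dwag.gor.
Mapping each syllable to C/V: /ku/ → CV, /gwugv/ → CCVCC, /dwag/ → CCVC, /gor/ → CVC.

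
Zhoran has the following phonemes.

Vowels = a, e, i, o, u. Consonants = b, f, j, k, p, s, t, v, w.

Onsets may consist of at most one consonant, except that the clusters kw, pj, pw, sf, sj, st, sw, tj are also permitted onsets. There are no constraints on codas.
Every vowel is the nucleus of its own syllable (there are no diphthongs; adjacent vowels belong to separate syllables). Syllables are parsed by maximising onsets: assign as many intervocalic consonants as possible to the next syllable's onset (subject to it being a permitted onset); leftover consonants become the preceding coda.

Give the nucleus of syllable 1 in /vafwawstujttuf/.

a

Vowels present: a, a, u, u; each is a nucleus, giving 4 syllables.
The first nucleus (vowel 1 from the left) is /a/.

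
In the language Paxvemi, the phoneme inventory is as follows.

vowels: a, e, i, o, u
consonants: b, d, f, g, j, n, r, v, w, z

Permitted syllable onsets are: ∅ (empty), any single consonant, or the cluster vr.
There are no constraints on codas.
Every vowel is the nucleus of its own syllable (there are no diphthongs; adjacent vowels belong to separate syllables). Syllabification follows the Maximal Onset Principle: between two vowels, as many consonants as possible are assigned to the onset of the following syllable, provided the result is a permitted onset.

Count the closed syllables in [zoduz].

Vowels present: o, u; each is a nucleus, giving 2 syllables.
σ1/σ2 boundary: just /d/ — single C goes to the following onset.
Syllabification: zo.duz.
Classifying each syllable: /zo/ (open), /duz/ (closed).
Closed syllables: 1.

1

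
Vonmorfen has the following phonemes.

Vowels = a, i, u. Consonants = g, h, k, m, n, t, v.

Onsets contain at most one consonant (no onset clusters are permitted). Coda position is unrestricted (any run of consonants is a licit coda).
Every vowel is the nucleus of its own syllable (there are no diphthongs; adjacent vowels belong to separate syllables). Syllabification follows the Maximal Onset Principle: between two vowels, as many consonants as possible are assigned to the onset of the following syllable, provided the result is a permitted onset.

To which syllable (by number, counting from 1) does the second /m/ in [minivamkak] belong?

Vowels present: i, i, a, a; each is a nucleus, giving 4 syllables.
Between /i/ (V1) and /i/ (V2): /n/ → onset of the next syllable (single consonants are always licit onsets).
Between /i/ (V2) and /a/ (V3): /v/ is a single consonant, so it becomes the next onset.
Between /a/ (V3) and /a/ (V4): /mk/ splits as /m/ + /k/ (/k/ is the longest suffix that is a licit onset).
Result: mi.ni.vam.kak.
The second /m/ is in the coda of syllable 3 (/vam/).

3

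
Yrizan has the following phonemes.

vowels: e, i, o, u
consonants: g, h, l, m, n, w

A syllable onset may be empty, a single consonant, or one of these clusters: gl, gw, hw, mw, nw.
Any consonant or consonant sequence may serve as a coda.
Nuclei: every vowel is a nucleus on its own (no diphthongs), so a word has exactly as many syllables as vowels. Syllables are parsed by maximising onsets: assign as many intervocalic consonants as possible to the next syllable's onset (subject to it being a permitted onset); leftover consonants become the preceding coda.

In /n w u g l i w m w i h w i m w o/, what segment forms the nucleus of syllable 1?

u

Nuclei (vowels): u, i, i, i, o → 5 syllables.
The first nucleus (vowel 1 from the left) is /u/.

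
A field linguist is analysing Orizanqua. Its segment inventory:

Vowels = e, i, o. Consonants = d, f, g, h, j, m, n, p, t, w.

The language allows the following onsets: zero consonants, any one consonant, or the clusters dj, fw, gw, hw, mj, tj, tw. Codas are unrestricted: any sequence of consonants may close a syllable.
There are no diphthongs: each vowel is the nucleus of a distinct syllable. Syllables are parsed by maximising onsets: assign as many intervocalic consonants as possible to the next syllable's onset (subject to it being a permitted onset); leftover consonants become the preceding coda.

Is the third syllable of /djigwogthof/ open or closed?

Nuclei (vowels): i, o, o → 3 syllables.
σ1/σ2 boundary: cluster /gw/ — /gw/ is itself a permitted onset, so the whole cluster goes right; preceding coda = ∅.
σ2/σ3 boundary: /gth/ splits as /gt/ + /h/ (/h/ is the longest suffix that is a licit onset).
Syllabification: dji.gwogt.hof.
Syllable 3 is /hof/ with coda /f/, so it is closed.

closed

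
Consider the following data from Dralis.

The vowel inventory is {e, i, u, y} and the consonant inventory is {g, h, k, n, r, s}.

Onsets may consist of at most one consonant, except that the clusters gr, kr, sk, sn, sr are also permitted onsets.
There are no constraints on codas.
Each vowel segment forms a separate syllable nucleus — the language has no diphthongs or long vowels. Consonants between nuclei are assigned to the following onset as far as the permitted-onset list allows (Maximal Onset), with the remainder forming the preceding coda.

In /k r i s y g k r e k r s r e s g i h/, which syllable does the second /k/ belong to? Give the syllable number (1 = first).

Nuclei (vowels): i, y, e, e, i → 5 syllables.
V1 /i/ – V2 /y/: /s/ is a single consonant, so it becomes the next onset.
V2 /y/ – V3 /e/: /gkr/; trying suffixes from longest down, /kr/ is the first permitted one, so coda /g/ | onset /kr/.
V3 /e/ – V4 /e/: /krsr/ splits as /kr/ + /sr/ (/sr/ is the longest suffix that is a licit onset).
V4 /e/ – V5 /i/: /sg/; trying suffixes from longest down, /g/ is the first permitted one, so coda /s/ | onset /g/.
Putting it together: kri.syg.krekr.sres.gih.
The second /k/ is in the onset of syllable 3 (/krekr/).

3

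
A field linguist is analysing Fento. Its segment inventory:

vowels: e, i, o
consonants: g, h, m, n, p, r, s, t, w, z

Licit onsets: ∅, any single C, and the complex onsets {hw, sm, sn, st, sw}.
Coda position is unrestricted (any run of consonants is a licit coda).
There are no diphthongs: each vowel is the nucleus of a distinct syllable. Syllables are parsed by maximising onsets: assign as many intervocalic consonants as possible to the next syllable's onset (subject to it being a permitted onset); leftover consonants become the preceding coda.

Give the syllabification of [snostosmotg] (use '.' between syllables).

sno.sto.smotg

Nuclei (vowels): o, o, o → 3 syllables.
V1 /o/ – V2 /o/: cluster /st/ — /st/ is itself a permitted onset, so the whole cluster goes right; preceding coda = ∅.
V2 /o/ – V3 /o/: /sm/ — entire cluster is a permitted onset → onset /sm/, coda ∅.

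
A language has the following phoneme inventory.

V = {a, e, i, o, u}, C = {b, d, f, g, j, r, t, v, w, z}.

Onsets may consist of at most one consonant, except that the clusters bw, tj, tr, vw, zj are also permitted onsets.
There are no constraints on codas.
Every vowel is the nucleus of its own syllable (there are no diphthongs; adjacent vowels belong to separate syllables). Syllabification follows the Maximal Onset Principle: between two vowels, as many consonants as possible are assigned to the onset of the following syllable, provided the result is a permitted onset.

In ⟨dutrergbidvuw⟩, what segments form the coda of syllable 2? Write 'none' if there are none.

rg

Vowels present: u, e, i, u; each is a nucleus, giving 4 syllables.
Between /u/ (V1) and /e/ (V2): /tr/ — entire cluster is a permitted onset → onset /tr/, coda ∅.
Between /e/ (V2) and /i/ (V3): /rgb/ splits as /rg/ + /b/ (/b/ is the longest suffix that is a licit onset).
Between /i/ (V3) and /u/ (V4): /dv/ splits as /d/ + /v/ (/v/ is the longest suffix that is a licit onset).
Syllabification: du.trerg.bid.vuw.
Syllable 2 is /trerg/: onset /tr/, nucleus /e/, coda /rg/.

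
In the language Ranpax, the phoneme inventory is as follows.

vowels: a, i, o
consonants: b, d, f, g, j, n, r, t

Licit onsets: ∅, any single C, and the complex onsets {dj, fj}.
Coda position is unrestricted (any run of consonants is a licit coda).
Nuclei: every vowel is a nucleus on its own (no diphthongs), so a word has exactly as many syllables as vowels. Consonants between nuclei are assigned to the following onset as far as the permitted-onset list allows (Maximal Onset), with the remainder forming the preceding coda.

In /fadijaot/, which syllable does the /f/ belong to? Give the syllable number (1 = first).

The vowels are a, i, a, o — 4 nuclei, so 4 syllables.
Between /a/ (V1) and /i/ (V2): /d/ → onset of the next syllable (single consonants are always licit onsets).
Between /i/ (V2) and /a/ (V3): /j/ is a single consonant, so it becomes the next onset.
Between /a/ (V3) and /o/ (V4): nothing intervenes; syllable break is V.V.
So the parse is fa.di.ja.ot.
The /f/ is in the onset of syllable 1 (/fa/).

1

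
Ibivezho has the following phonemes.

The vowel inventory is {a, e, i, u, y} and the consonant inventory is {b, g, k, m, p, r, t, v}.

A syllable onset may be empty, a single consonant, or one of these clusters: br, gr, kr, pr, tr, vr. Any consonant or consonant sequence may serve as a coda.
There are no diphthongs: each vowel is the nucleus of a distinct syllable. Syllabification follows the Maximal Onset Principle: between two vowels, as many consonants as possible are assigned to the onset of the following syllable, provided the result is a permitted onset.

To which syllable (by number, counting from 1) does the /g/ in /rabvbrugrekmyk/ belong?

3

Vowels present: a, u, e, y; each is a nucleus, giving 4 syllables.
Between /a/ (V1) and /u/ (V2): /bvbr/; trying suffixes from longest down, /br/ is the first permitted one, so coda /bv/ | onset /br/.
Between /u/ (V2) and /e/ (V3): /gr/ — entire cluster is a permitted onset → onset /gr/, coda ∅.
Between /e/ (V3) and /y/ (V4): /km/ — longest licit onset from the right is /m/, leaving /k/ as coda.
So the parse is rabv.bru.grek.myk.
The /g/ is in the onset of syllable 3 (/grek/).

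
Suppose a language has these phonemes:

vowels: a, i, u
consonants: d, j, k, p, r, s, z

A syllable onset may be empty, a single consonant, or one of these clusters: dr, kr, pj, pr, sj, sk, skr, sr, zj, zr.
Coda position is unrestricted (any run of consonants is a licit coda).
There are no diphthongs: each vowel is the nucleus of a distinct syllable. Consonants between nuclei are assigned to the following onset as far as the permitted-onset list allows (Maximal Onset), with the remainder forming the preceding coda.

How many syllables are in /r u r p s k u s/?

The vowels are u, u — 2 nuclei, so 2 syllables.

2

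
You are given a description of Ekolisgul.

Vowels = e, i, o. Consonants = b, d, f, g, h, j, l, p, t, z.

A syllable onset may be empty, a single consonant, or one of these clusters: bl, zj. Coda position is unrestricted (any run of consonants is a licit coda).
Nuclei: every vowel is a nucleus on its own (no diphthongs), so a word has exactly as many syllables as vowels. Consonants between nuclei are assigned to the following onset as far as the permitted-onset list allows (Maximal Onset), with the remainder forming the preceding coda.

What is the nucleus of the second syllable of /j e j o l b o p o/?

o

The vowels are e, o, o, o — 4 nuclei, so 4 syllables.
The second nucleus (vowel 2 from the left) is /o/.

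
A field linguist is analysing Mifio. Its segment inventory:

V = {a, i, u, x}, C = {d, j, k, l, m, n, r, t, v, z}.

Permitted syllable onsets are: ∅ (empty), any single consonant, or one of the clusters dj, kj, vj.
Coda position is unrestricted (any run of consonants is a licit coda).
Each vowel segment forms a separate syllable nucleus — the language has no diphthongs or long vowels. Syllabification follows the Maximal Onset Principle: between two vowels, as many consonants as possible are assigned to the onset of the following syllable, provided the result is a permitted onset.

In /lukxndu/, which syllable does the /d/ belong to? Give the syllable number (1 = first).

The vowels are u, x, u — 3 nuclei, so 3 syllables.
/u…x/ gap (V1→V2): just /k/ — single C goes to the following onset.
/x…u/ gap (V2→V3): /nd/ splits as /n/ + /d/ (/d/ is the longest suffix that is a licit onset).
Putting it together: lu.kxn.du.
The /d/ is in the onset of syllable 3 (/du/).

3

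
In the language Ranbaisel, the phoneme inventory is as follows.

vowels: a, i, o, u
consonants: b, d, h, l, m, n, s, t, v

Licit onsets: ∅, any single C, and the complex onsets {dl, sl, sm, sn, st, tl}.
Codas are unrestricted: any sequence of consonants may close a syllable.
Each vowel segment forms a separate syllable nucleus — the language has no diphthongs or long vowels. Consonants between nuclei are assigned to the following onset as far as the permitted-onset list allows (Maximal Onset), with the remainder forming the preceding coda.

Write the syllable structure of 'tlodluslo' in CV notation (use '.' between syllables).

The vowels are o, u, o — 3 nuclei, so 3 syllables.
V1 /o/ – V2 /u/: /dl/ — entire cluster is a permitted onset → onset /dl/, coda ∅.
V2 /u/ – V3 /o/: cluster /sl/ — /sl/ is itself a permitted onset, so the whole cluster goes right; preceding coda = ∅.
Putting it together: tlo.dlu.slo.
Mapping each syllable to C/V: /tlo/ → CCV, /dlu/ → CCV, /slo/ → CCV.

CCV.CCV.CCV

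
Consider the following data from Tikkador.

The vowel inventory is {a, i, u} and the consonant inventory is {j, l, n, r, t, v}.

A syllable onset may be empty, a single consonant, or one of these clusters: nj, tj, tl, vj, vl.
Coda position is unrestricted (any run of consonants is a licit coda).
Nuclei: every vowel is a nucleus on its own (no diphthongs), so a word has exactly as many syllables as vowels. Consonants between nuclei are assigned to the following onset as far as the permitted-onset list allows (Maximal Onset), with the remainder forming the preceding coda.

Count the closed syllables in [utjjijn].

The vowels are u, i — 2 nuclei, so 2 syllables.
σ1/σ2 boundary: cluster /tjj/ — the longest permitted-onset suffix is /j/; onset = /j/, preceding coda = /tj/.
Result: utj.jijn.
Classifying each syllable: /utj/ (closed), /jijn/ (closed).
Closed syllables: 2.

2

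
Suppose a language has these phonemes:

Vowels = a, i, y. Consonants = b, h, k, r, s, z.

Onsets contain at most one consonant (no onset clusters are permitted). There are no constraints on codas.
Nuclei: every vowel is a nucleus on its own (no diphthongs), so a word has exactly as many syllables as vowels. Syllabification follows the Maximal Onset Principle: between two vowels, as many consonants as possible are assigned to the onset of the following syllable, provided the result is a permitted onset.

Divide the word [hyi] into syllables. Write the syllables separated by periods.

hy.i

Nuclei (vowels): y, i → 2 syllables.
σ1/σ2 boundary: no consonants, so the boundary falls immediately after /y/.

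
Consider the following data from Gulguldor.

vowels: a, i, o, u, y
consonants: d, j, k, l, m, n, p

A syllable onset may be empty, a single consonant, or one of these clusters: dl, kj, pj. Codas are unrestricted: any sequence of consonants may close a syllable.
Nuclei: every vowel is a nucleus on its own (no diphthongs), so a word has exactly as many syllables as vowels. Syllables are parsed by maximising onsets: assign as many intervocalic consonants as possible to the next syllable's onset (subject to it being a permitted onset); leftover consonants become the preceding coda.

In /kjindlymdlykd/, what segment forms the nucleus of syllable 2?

Vowels present: i, y, y; each is a nucleus, giving 3 syllables.
The second nucleus (vowel 2 from the left) is /y/.

y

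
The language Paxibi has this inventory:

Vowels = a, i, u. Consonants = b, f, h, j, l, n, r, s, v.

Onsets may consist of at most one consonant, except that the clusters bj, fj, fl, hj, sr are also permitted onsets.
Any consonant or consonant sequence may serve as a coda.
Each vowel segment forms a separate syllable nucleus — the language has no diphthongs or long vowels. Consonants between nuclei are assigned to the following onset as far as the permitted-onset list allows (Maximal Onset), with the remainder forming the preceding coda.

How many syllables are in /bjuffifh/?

Vowels present: u, i; each is a nucleus, giving 2 syllables.

2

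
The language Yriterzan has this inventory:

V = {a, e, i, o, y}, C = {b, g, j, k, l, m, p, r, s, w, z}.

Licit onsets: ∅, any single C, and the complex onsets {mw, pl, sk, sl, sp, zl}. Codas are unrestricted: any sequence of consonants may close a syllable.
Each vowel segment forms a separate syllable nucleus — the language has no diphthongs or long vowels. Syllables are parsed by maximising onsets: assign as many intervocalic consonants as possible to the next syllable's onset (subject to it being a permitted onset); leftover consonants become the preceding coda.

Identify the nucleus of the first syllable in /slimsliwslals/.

Nuclei (vowels): i, i, a → 3 syllables.
The first nucleus (vowel 1 from the left) is /i/.

i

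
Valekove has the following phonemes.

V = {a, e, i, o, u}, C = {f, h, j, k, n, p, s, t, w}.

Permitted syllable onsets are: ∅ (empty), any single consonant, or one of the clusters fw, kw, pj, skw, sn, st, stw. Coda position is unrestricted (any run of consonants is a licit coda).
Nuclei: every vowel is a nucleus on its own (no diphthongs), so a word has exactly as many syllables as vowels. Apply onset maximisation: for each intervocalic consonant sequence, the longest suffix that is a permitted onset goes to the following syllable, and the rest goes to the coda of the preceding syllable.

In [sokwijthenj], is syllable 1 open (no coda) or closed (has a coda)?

Vowels present: o, i, e; each is a nucleus, giving 3 syllables.
V1 /o/ – V2 /i/: /kw/ is a licit onset in full, so it all attaches to the next syllable.
V2 /i/ – V3 /e/: /jth/ splits as /jt/ + /h/ (/h/ is the longest suffix that is a licit onset).
So the parse is so.kwijt.henj.
Syllable 1 is /so/; it ends in its nucleus with no coda, so it is open.

open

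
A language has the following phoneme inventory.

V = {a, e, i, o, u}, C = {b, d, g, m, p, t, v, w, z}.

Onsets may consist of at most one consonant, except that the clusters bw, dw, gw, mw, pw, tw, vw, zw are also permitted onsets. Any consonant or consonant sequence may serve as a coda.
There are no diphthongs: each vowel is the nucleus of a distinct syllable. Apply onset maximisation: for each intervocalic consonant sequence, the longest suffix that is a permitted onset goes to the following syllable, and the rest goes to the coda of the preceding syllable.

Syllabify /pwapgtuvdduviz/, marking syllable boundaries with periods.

pwapg.tuvd.du.viz

Nuclei (vowels): a, u, u, i → 4 syllables.
σ1/σ2 boundary: cluster /pgt/ — the longest permitted-onset suffix is /t/; onset = /t/, preceding coda = /pg/.
σ2/σ3 boundary: cluster /vdd/ — the longest permitted-onset suffix is /d/; onset = /d/, preceding coda = /vd/.
σ3/σ4 boundary: just /v/ — single C goes to the following onset.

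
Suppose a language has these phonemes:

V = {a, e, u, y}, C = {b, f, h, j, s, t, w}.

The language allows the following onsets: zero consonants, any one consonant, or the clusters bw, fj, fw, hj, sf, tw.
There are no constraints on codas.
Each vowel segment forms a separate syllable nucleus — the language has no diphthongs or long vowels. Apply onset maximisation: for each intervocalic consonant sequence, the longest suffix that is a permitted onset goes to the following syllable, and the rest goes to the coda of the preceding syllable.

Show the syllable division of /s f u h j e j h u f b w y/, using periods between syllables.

The vowels are u, e, u, y — 4 nuclei, so 4 syllables.
/u…e/ gap (V1→V2): /hj/ — entire cluster is a permitted onset → onset /hj/, coda ∅.
/e…u/ gap (V2→V3): /jh/ — longest licit onset from the right is /h/, leaving /j/ as coda.
/u…y/ gap (V3→V4): /fbw/; trying suffixes from longest down, /bw/ is the first permitted one, so coda /f/ | onset /bw/.

sfu.hjej.huf.bwy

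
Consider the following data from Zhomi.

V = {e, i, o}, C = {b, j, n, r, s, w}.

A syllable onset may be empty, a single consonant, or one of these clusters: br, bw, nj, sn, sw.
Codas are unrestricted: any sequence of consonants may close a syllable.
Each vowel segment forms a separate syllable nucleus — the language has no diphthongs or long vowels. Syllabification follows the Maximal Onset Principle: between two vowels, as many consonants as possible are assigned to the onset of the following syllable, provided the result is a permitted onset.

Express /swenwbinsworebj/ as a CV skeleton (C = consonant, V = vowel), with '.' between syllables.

Vowels present: e, i, o, e; each is a nucleus, giving 4 syllables.
σ1/σ2 boundary: /nwb/ — longest licit onset from the right is /b/, leaving /nw/ as coda.
σ2/σ3 boundary: /nsw/ — longest licit onset from the right is /sw/, leaving /n/ as coda.
σ3/σ4 boundary: /r/ is a single consonant, so it becomes the next onset.
Syllabification: swenw.bin.swo.rebj.
Mapping each syllable to C/V: /swenw/ → CCVCC, /bin/ → CVC, /swo/ → CCV, /rebj/ → CVCC.

CCVCC.CVC.CCV.CVCC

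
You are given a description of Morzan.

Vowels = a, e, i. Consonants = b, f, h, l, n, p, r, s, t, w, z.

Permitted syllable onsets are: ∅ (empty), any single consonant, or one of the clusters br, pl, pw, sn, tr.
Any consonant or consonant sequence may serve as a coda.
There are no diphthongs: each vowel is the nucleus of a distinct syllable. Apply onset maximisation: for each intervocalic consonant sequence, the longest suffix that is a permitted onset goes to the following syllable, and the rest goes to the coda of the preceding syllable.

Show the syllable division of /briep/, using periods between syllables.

bri.ep

Vowels present: i, e; each is a nucleus, giving 2 syllables.
σ1/σ2 boundary: no consonants, so the boundary falls immediately after /i/.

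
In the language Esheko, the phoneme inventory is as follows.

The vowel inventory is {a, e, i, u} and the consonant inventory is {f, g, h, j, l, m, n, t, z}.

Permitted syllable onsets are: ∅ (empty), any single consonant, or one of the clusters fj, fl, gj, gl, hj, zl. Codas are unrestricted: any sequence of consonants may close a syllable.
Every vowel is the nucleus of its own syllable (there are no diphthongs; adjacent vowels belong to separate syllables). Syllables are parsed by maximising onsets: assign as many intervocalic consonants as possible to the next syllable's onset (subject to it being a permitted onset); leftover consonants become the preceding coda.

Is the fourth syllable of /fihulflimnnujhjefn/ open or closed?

closed

Vowels present: i, u, i, u, e; each is a nucleus, giving 5 syllables.
/i…u/ gap (V1→V2): just /h/ — single C goes to the following onset.
/u…i/ gap (V2→V3): /lfl/; trying suffixes from longest down, /fl/ is the first permitted one, so coda /l/ | onset /fl/.
/i…u/ gap (V3→V4): /mnn/ splits as /mn/ + /n/ (/n/ is the longest suffix that is a licit onset).
/u…e/ gap (V4→V5): cluster /jhj/ — the longest permitted-onset suffix is /hj/; onset = /hj/, preceding coda = /j/.
Putting it together: fi.hul.flimn.nuj.hjefn.
Syllable 4 is /nuj/ with coda /j/, so it is closed.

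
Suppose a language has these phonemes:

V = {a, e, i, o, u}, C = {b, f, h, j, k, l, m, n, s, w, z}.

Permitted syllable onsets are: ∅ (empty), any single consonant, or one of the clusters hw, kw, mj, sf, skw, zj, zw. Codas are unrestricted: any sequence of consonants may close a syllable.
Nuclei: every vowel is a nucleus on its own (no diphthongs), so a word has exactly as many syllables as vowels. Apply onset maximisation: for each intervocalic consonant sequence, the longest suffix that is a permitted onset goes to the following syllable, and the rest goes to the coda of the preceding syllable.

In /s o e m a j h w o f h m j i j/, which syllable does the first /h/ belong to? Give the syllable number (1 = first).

Vowels present: o, e, a, o, i; each is a nucleus, giving 5 syllables.
Between /o/ (V1) and /e/ (V2): no consonants, so the boundary falls immediately after /o/.
Between /e/ (V2) and /a/ (V3): just /m/ — single C goes to the following onset.
Between /a/ (V3) and /o/ (V4): cluster /jhw/ — the longest permitted-onset suffix is /hw/; onset = /hw/, preceding coda = /j/.
Between /o/ (V4) and /i/ (V5): /fhmj/; trying suffixes from longest down, /mj/ is the first permitted one, so coda /fh/ | onset /mj/.
So the parse is so.e.maj.hwofh.mjij.
The first /h/ is in the onset of syllable 4 (/hwofh/).

4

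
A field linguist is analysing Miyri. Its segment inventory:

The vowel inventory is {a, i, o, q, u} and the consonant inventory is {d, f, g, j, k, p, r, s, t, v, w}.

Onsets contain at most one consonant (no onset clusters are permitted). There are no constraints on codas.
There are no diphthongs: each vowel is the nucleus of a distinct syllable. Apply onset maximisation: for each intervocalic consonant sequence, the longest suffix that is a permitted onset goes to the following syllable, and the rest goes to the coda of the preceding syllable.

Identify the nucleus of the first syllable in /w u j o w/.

Vowels present: u, o; each is a nucleus, giving 2 syllables.
The first nucleus (vowel 1 from the left) is /u/.

u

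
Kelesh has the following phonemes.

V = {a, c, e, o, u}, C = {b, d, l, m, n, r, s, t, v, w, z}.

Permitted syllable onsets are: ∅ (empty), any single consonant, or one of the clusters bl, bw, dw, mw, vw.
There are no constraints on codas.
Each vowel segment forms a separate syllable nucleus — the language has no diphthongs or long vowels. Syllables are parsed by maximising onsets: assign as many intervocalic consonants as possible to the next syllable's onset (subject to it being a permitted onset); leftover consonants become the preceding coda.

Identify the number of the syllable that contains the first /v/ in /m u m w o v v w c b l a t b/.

2

Nuclei (vowels): u, o, c, a → 4 syllables.
Between /u/ (V1) and /o/ (V2): /mw/ — entire cluster is a permitted onset → onset /mw/, coda ∅.
Between /o/ (V2) and /c/ (V3): /vvw/; trying suffixes from longest down, /vw/ is the first permitted one, so coda /v/ | onset /vw/.
Between /c/ (V3) and /a/ (V4): /bl/ is a licit onset in full, so it all attaches to the next syllable.
Result: mu.mwov.vwc.blatb.
The first /v/ is in the coda of syllable 2 (/mwov/).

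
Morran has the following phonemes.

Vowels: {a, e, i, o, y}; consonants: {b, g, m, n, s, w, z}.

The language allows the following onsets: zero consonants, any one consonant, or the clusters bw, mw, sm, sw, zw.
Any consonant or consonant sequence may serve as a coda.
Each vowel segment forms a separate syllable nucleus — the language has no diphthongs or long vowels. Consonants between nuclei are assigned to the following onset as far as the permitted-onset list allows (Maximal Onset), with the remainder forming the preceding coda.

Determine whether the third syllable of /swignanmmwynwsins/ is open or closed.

The vowels are i, a, y, i — 4 nuclei, so 4 syllables.
V1 /i/ – V2 /a/: cluster /gn/ — the longest permitted-onset suffix is /n/; onset = /n/, preceding coda = /g/.
V2 /a/ – V3 /y/: /nmmw/ splits as /nm/ + /mw/ (/mw/ is the longest suffix that is a licit onset).
V3 /y/ – V4 /i/: /nws/; trying suffixes from longest down, /s/ is the first permitted one, so coda /nw/ | onset /s/.
Syllabification: swig.nanm.mwynw.sins.
Syllable 3 is /mwynw/ with coda /nw/, so it is closed.

closed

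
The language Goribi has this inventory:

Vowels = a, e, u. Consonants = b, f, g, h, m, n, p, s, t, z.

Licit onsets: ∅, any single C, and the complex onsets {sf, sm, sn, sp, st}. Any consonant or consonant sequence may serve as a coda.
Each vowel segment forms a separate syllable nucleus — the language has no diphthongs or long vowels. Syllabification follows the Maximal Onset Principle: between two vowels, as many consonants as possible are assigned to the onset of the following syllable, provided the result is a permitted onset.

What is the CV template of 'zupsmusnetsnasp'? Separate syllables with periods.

The vowels are u, u, e, a — 4 nuclei, so 4 syllables.
/u…u/ gap (V1→V2): cluster /psm/ — the longest permitted-onset suffix is /sm/; onset = /sm/, preceding coda = /p/.
/u…e/ gap (V2→V3): /sn/ — entire cluster is a permitted onset → onset /sn/, coda ∅.
/e…a/ gap (V3→V4): /tsn/ splits as /t/ + /sn/ (/sn/ is the longest suffix that is a licit onset).
Putting it together: zup.smu.snet.snasp.
Mapping each syllable to C/V: /zup/ → CVC, /smu/ → CCV, /snet/ → CCVC, /snasp/ → CCVCC.

CVC.CCV.CCVC.CCVCC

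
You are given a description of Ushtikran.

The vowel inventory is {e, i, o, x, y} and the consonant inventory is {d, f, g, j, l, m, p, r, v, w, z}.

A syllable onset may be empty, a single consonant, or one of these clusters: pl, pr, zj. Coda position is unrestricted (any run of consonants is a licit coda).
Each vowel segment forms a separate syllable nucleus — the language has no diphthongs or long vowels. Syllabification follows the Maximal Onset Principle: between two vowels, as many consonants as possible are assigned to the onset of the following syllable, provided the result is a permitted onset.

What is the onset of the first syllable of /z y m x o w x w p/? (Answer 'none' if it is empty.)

z

Nuclei (vowels): y, x, o, x → 4 syllables.
Between /y/ (V1) and /x/ (V2): /m/ → onset of the next syllable (single consonants are always licit onsets).
Between /x/ (V2) and /o/ (V3): nothing intervenes; syllable break is V.V.
Between /o/ (V3) and /x/ (V4): just /w/ — single C goes to the following onset.
Result: zy.mx.o.wxwp.
Syllable 1 is /zy/: onset /z/, nucleus /y/, coda ∅.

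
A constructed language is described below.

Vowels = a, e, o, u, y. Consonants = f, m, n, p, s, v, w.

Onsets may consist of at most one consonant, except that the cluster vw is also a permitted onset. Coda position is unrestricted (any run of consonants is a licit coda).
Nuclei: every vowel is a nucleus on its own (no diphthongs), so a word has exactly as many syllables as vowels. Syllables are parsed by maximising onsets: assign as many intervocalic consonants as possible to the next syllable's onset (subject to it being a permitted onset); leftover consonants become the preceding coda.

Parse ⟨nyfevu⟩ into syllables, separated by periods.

ny.fe.vu

Vowels present: y, e, u; each is a nucleus, giving 3 syllables.
/y…e/ gap (V1→V2): /f/ is a single consonant, so it becomes the next onset.
/e…u/ gap (V2→V3): /v/ → onset of the next syllable (single consonants are always licit onsets).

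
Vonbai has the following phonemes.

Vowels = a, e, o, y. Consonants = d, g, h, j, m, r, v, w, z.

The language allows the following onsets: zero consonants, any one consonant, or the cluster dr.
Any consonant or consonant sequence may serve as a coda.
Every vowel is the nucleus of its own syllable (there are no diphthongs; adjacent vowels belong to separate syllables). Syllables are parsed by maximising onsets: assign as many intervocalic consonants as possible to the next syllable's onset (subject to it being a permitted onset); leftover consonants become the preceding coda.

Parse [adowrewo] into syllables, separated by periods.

a.dow.re.wo

The vowels are a, o, e, o — 4 nuclei, so 4 syllables.
V1 /a/ – V2 /o/: /d/ is a single consonant, so it becomes the next onset.
V2 /o/ – V3 /e/: cluster /wr/ — the longest permitted-onset suffix is /r/; onset = /r/, preceding coda = /w/.
V3 /e/ – V4 /o/: /w/ → onset of the next syllable (single consonants are always licit onsets).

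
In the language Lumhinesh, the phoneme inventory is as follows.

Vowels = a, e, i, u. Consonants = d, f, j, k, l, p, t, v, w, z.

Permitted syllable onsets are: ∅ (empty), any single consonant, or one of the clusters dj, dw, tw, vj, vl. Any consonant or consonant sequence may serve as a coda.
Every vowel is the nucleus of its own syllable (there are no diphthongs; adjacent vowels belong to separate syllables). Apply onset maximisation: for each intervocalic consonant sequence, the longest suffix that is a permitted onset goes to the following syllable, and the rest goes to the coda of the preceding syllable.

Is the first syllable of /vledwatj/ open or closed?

The vowels are e, a — 2 nuclei, so 2 syllables.
/e…a/ gap (V1→V2): /dw/ — entire cluster is a permitted onset → onset /dw/, coda ∅.
So the parse is vle.dwatj.
Syllable 1 is /vle/; it ends in its nucleus with no coda, so it is open.

open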